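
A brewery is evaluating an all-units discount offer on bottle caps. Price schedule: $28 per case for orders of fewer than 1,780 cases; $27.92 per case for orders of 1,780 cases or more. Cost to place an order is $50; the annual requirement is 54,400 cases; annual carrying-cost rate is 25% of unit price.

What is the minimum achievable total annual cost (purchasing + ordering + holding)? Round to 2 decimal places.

$1,526,588.29

H₁ = 25%×$28 = $7.0000;  H₂ = 25%×$27.92 = $6.9800
EOQ₁ = √(2×54,400×50/7.0000) = 881.56  (< 1,780, feasible at tier 1)
EOQ₂ = √(2×54,400×50/6.9800) = 882.82  (< 1,780 → use Q = 1,780 at tier-2 price)
TC(tier 1 (EOQ₁), Q≈881.6) = $1,529,370.90
TC(tier 2, Q≈1,780.0) = $1,526,588.29
Minimum at tier 2: $1,526,588.29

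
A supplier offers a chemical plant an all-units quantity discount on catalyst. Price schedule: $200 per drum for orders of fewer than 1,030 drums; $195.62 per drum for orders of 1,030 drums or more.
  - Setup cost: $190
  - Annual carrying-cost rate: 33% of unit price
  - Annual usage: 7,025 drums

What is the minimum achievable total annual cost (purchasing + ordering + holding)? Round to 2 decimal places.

$1,408,771.99

H₁ = 33%×$200 = $66.0000;  H₂ = 33%×$195.62 = $64.5546
EOQ₁ = √(2×7,025×190/66.0000) = 201.11  (< 1,030, feasible at tier 1)
EOQ₂ = √(2×7,025×190/64.5546) = 203.35  (< 1,030 → use Q = 1,030 at tier-2 price)
TC(tier 1 (EOQ₁), Q≈201.1) = $1,418,273.55
TC(tier 2, Q≈1,030.0) = $1,408,771.99
Minimum at tier 2: $1,408,771.99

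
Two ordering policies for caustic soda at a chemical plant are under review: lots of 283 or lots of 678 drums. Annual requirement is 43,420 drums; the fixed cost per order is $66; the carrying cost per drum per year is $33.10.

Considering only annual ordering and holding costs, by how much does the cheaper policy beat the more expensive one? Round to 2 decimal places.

$637.76

TC(Q) = (D/Q)S + (Q/2)H
TC(283) = (43,420/283)×66 + (283/2)×33.1 = $14,809.87
TC(678) = (43,420/678)×66 + (678/2)×33.1 = $15,447.63
Cheaper: Q = 283.  Difference = $637.76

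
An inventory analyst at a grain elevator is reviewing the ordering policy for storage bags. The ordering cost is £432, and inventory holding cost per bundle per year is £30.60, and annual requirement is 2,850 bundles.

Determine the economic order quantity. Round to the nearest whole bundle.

284 bundles

Q* = √(2·D·S / H) = √(2·2,850·432 / 30.6) = √80,470.6 ≈ 283.67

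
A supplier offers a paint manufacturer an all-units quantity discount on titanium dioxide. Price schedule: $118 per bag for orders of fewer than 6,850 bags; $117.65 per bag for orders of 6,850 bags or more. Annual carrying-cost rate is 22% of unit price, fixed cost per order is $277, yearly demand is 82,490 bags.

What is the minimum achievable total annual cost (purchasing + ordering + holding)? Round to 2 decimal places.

$9,768,263.55

H₁ = 22%×$118 = $25.9600;  H₂ = 22%×$117.65 = $25.8830
EOQ₁ = √(2×82,490×277/25.9600) = 1,326.79  (< 6,850, feasible at tier 1)
EOQ₂ = √(2×82,490×277/25.8830) = 1,328.77  (< 6,850 → use Q = 6,850 at tier-2 price)
TC(tier 1 (EOQ₁), Q≈1,326.8) = $9,768,263.55
TC(tier 2, Q≈6,850.0) = $9,796,933.50
Minimum at tier 1 (EOQ₁): $9,768,263.55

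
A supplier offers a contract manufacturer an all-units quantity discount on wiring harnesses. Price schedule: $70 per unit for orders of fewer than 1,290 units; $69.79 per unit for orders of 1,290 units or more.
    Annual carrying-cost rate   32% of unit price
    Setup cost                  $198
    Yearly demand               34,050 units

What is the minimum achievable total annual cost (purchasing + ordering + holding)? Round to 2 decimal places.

H₁ = 32%×$70 = $22.4000;  H₂ = 32%×$69.79 = $22.3328
EOQ₁ = √(2×34,050×198/22.4000) = 775.86  (< 1,290, feasible at tier 1)
EOQ₂ = √(2×34,050×198/22.3328) = 777.02  (< 1,290 → use Q = 1,290 at tier-2 price)
TC(tier 1 (EOQ₁), Q≈775.9) = $2,400,879.22
TC(tier 2, Q≈1,290.0) = $2,395,980.44
Minimum at tier 2: $2,395,980.44

$2,395,980.44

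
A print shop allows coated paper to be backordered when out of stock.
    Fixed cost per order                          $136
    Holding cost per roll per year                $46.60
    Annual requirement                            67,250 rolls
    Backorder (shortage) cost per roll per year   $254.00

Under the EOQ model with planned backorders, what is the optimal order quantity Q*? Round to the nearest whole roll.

Q* = √(2DS/H) · √((H + b)/b)
   = √(2 × 67,250 × 136 / 46.6) · √((46.6 + 254) / 254)
   = 626.524 × 1.0879 ≈ 681.58

682 rolls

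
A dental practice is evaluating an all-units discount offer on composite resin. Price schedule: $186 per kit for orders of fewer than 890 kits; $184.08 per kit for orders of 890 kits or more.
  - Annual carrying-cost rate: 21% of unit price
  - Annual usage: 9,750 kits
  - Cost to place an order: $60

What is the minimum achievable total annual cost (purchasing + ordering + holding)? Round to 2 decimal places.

H₁ = 21%×$186 = $39.0600;  H₂ = 21%×$184.08 = $38.6568
EOQ₁ = √(2×9,750×60/39.0600) = 173.07  (< 890, feasible at tier 1)
EOQ₂ = √(2×9,750×60/38.6568) = 173.97  (< 890 → use Q = 890 at tier-2 price)
TC(tier 1 (EOQ₁), Q≈173.1) = $1,820,260.19
TC(tier 2, Q≈890.0) = $1,812,639.58
Minimum at tier 2: $1,812,639.58

$1,812,639.58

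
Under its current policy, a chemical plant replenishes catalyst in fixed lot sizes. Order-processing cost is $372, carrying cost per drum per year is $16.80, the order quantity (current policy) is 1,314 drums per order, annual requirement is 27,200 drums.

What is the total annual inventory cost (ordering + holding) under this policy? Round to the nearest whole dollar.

Annual ordering cost = (D/Q)·S = (27,200/1,314) × 372 = $7,700.46
Annual holding cost  = (Q/2)·H = (1,314/2) × 16.8 = $11,037.60
Total = $7,700.46 + $11,037.60 = $18,738.06

$18,738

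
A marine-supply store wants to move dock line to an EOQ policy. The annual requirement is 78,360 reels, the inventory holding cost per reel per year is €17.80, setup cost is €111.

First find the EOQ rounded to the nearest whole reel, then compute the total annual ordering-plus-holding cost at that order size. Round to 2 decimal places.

€17,596.80

Q* = √(2·D·S / H) = √(2·78,360·111 / 17.8) = √977,298.9 ≈ 988.58 → Q = 989 reels
Ordering: D/Q × S = 78,360/989 × €111 = €8,794.70
Holding:  Q/2 × H = 989/2 × €17.8 = €8,802.10
Total = €8,794.70 + €8,802.10 = €17,596.80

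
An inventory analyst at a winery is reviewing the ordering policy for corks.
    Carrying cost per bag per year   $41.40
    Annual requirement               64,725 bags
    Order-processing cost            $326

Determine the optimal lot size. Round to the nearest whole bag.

1,010 bags

Optimal lot size Q* = (2 × 64,725 × $326 / $41.4)^½ ≈ 1,009.62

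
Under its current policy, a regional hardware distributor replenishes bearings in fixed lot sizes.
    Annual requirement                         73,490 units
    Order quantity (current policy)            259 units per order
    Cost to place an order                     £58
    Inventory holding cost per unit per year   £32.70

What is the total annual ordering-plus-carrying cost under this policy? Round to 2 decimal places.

£20,691.87

Annual ordering cost = (D/Q)·S = (73,490/259) × 58 = £16,457.22
Annual holding cost  = (Q/2)·H = (259/2) × 32.7 = £4,234.65
Total = £16,457.22 + £4,234.65 = £20,691.87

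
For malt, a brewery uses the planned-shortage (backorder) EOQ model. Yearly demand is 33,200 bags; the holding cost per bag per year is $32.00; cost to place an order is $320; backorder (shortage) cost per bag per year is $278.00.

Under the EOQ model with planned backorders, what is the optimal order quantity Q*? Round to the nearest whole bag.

Basic EOQ = √(2·33,200·320/32) = 814.862
Backorder adjustment √((H+b)/b) = √((32+278)/278) = 1.0560
Q* = 814.862 × 1.0560 ≈ 860.48

860 bags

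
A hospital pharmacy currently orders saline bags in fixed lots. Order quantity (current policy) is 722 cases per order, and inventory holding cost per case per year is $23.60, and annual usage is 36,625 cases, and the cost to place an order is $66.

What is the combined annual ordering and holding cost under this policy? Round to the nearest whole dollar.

Annual ordering cost = (D/Q)·S = (36,625/722) × 66 = $3,347.99
Annual holding cost  = (Q/2)·H = (722/2) × 23.6 = $8,519.60
Total = $3,347.99 + $8,519.60 = $11,867.59

$11,868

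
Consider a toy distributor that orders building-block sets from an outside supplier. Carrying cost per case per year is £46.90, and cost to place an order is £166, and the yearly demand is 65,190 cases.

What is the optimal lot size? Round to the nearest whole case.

679 cases

Q* = √(2·D·S / H) = √(2·65,190·166 / 46.9) = √461,472.9 ≈ 679.32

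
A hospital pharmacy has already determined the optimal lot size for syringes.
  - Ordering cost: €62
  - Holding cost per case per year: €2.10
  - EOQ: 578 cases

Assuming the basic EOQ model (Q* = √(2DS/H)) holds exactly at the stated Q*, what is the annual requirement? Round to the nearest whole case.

Since Q* = (2DS/H)^½, squaring gives Q*²·H = 2DS.
D = Q²H / (2S) = 578² × 2.1 / (2 × 62) = 5,657.87

5,658 cases per year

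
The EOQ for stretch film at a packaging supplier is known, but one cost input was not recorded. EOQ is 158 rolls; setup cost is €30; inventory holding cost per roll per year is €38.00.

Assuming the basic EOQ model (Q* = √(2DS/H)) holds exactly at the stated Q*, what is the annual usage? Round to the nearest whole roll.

15,811 rolls per year

From Q* = √(2DS/H) ⇒ Q*² = 2DS/H.
D = Q²H / (2S) = 158² × 38 / (2 × 30) = 15,810.53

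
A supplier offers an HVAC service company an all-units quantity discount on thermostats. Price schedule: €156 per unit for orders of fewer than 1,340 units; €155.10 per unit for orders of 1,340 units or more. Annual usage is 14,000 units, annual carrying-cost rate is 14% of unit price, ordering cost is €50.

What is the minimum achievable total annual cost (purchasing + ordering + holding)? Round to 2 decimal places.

H₁ = 14%×€156 = €21.8400;  H₂ = 14%×€155.10 = €21.7140
EOQ₁ = √(2×14,000×50/21.8400) = 253.18  (< 1,340, feasible at tier 1)
EOQ₂ = √(2×14,000×50/21.7140) = 253.92  (< 1,340 → use Q = 1,340 at tier-2 price)
TC(tier 1 (EOQ₁), Q≈253.2) = €2,189,529.56
TC(tier 2, Q≈1,340.0) = €2,186,470.77
Minimum at tier 2: €2,186,470.77

€2,186,470.77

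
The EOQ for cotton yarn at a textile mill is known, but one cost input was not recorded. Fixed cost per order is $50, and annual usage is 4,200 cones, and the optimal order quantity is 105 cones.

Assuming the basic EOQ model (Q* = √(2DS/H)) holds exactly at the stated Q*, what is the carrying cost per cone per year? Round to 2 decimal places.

$38.10

EOQ relation: Q² = 2DS/H, so rearrange for the unknown.
H = 2DS / Q² = 2 × 4,200 × 50 / 105² = 38.0952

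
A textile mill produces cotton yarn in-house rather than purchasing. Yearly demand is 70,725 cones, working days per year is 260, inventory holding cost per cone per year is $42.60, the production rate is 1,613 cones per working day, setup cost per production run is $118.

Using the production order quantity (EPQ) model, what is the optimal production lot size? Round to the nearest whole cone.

d = 70,725/260 = 272.0192 cones/day;  effective holding cost H(1 − d/p) = 42.6·(1 − 272.0192/1613) = 35.41586
Q* = √(2DS / H_eff) = √(2·70,725·118 / 35.41586) ≈ 686.50

687 cones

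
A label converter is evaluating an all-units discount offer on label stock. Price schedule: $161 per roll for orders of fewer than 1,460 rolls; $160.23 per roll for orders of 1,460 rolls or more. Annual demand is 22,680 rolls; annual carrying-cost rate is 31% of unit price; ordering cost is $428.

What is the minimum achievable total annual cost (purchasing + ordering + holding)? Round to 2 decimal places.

H₁ = 31%×$161 = $49.9100;  H₂ = 31%×$160.23 = $49.6713
EOQ₁ = √(2×22,680×428/49.9100) = 623.68  (< 1,460, feasible at tier 1)
EOQ₂ = √(2×22,680×428/49.6713) = 625.18  (< 1,460 → use Q = 1,460 at tier-2 price)
TC(tier 1 (EOQ₁), Q≈623.7) = $3,682,608.07
TC(tier 2, Q≈1,460.0) = $3,676,925.11
Minimum at tier 2: $3,676,925.11

$3,676,925.11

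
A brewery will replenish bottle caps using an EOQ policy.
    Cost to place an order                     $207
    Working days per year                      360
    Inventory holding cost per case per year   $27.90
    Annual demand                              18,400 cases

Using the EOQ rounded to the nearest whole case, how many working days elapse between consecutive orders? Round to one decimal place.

10.2 days

EOQ = √(2DS/H) = √(2 × 18,400 × 207 / 27.9)
    = √(273,032.26) ≈ 522.52 → Q = 523 cases
T = Q/D × 360 days = 523/18,400 × 360 = 10.233 days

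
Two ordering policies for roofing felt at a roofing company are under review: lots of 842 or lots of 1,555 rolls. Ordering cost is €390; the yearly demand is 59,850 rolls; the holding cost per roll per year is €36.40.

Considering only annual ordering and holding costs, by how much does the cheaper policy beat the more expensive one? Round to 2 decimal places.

€265.71

For each Q, cost = (D/Q)·S + (Q/2)·H.
TC(842) = (59,850/842)×390 + (842/2)×36.4 = €43,045.90
TC(1,555) = (59,850/1,555)×390 + (1,555/2)×36.4 = €43,311.61
|ΔTC| = |€43,045.90 − €43,311.61| = €265.71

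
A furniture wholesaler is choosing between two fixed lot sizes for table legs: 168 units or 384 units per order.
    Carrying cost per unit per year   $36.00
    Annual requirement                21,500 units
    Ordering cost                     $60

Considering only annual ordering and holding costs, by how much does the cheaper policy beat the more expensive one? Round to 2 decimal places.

$431.20

For each Q, cost = (D/Q)·S + (Q/2)·H.
TC(168) = (21,500/168)×60 + (168/2)×36 = $10,702.57
TC(384) = (21,500/384)×60 + (384/2)×36 = $10,271.38
Lots of 384 are cheaper by $431.20.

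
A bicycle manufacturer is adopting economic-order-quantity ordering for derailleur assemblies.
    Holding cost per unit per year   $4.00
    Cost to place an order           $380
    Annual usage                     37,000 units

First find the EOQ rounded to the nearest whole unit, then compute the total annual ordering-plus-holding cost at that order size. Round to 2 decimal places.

EOQ = √(2DS/H) = √(2 × 37,000 × 380 / 4)
    = √(7,030,000.00) ≈ 2,651.41 → Q = 2,651 units
Annual ordering cost = (D/Q)·S = (37,000/2,651) × 380 = $5,303.66
Annual holding cost  = (Q/2)·H = (2,651/2) × 4 = $5,302.00
Total = $5,303.66 + $5,302.00 = $10,605.66

$10,605.66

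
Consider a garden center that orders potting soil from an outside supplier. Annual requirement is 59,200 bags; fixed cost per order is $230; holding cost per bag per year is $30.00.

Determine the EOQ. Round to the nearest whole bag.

953 bags

Q* = √(2·D·S / H) = √(2·59,200·230 / 30) = √907,733.3 ≈ 952.75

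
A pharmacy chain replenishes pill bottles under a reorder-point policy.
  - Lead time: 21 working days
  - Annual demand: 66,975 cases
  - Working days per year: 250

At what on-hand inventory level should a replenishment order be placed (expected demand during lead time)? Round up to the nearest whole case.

Daily demand d = 66,975 / 250 = 267.900 cases/day
Demand during lead time = 267.900 × 21 = 5,625.90
Reorder point = 5,625.90 → round up

5,626 cases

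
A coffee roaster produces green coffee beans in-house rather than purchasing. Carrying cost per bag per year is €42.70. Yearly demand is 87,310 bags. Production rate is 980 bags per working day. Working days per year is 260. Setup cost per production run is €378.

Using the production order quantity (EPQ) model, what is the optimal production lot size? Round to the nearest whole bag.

1,534 bags

d = 87,310/260 = 335.8077 bags/day;  effective holding cost H(1 − d/p) = 42.7·(1 − 335.8077/980) = 28.06838
Q* = √(2DS / H_eff) = √(2·87,310·378 / 28.06838) ≈ 1,533.50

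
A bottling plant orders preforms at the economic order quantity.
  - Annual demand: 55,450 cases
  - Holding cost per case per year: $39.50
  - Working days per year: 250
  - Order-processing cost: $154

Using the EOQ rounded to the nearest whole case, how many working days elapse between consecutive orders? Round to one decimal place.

3.0 days

Optimal lot size Q* = (2 × 55,450 × $154 / $39.5)^½ ≈ 657.55 → Q = 658 cases
T = Q/D × 250 days = 658/55,450 × 250 = 2.967 days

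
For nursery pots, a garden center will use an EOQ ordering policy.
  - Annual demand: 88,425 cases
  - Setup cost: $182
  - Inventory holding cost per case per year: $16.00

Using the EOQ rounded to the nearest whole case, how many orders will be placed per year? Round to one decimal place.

62.4 orders per year

2DS/H = 2·88,425·182/16 = 2,011,668.75
EOQ = √2,011,668.75 ≈ 1,418.33 → Q = 1,418
N = D/Q = 88,425/1,418 ≈ 62.359 orders/yr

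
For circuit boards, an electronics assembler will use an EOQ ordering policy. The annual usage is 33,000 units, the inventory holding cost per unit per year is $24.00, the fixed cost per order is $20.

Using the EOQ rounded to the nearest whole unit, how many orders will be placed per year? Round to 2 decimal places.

Q* = √(2·D·S / H) = √(2·33,000·20 / 24) = √55,000.0 ≈ 234.52 → Q = 235
N = D/Q = 33,000/235 ≈ 140.426 orders/yr

140.43 orders per year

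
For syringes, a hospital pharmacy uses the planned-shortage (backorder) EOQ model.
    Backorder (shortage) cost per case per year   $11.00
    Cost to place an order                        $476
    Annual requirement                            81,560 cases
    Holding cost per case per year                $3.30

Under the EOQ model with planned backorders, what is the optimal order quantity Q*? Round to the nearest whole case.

5,531 cases

Q* = √(2DS/H) · √((H + b)/b)
   = √(2 × 81,560 × 476 / 3.3) · √((3.3 + 11) / 11)
   = 4,850.652 × 1.1402 ≈ 5,530.59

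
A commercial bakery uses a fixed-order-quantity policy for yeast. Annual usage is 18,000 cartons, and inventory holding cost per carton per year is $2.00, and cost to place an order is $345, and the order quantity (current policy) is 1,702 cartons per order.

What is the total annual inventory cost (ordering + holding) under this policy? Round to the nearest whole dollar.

Orders/yr = 18,000/1,702 = 10.576; ordering cost = 10.576 × $345 = $3,648.65
Average inventory = 1,702/2 = 851; holding cost = 851 × $2 = $1,702.00
Total = $3,648.65 + $1,702.00 = $5,350.65

$5,351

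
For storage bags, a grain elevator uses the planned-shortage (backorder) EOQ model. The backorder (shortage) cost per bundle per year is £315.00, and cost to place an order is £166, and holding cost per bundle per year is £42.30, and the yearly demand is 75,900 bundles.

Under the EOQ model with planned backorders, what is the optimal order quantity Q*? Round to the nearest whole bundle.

Basic EOQ = √(2·75,900·166/42.3) = 771.827
Backorder adjustment √((H+b)/b) = √((42.3+315)/315) = 1.0650
Q* = 771.827 × 1.0650 ≈ 822.02

822 bundles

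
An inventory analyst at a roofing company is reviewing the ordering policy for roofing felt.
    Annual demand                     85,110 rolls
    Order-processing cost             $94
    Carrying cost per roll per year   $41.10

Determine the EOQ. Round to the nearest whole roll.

2DS/H = 2·85,110·94/41.1 = 389,310.95
EOQ = √389,310.95 ≈ 623.95

624 rolls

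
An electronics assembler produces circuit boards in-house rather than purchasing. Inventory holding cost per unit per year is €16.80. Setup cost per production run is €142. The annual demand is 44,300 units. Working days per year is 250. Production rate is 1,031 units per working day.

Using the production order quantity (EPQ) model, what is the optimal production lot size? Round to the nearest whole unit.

951 units

d = 44,300/250 = 177.2000 units/day;  effective holding cost H(1 − d/p) = 16.8·(1 − 177.2000/1031) = 13.91255
Q* = √(2DS / H_eff) = √(2·44,300·142 / 13.91255) ≈ 950.95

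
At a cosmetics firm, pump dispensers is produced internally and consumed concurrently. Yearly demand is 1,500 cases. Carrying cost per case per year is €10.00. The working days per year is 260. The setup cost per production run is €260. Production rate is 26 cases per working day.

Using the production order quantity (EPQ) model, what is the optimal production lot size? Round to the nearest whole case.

317 cases

Daily demand d = 1,500/260 = 5.769; p = 26; 1 − d/p = 0.77811
EPQ = √(2DS / (H(1 − d/p)))
    = √(2 × 1,500 × 260 / (10 × 0.77811)) ≈ 316.61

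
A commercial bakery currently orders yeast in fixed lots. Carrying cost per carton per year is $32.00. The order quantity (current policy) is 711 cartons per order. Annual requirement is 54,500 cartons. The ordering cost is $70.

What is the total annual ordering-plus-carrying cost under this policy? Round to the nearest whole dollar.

$16,742

Ordering: D/Q × S = 54,500/711 × $70 = $5,365.68
Holding:  Q/2 × H = 711/2 × $32 = $11,376.00
Total = $5,365.68 + $11,376.00 = $16,741.68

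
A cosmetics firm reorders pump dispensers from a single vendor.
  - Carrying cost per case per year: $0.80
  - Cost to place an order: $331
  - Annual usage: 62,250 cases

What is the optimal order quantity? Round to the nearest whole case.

Q* = √(2·D·S / H) = √(2·62,250·331 / 0.8) = √51,511,875.0 ≈ 7,177.18

7,177 cases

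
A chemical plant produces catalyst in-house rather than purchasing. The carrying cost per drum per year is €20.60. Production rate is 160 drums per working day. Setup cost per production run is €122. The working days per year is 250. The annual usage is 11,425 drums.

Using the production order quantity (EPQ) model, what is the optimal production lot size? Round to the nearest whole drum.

d = 11,425/250 = 45.7000 drums/day;  effective holding cost H(1 − d/p) = 20.6·(1 − 45.7000/160) = 14.71612
Q* = √(2DS / H_eff) = √(2·11,425·122 / 14.71612) ≈ 435.24

435 drums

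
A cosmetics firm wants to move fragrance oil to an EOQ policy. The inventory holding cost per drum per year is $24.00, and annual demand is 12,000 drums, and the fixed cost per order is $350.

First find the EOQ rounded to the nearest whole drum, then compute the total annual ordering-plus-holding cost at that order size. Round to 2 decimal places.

2DS/H = 2·12,000·350/24 = 350,000.00
EOQ = √350,000.00 ≈ 591.61 → Q = 592 drums
Annual ordering cost = (D/Q)·S = (12,000/592) × 350 = $7,094.59
Annual holding cost  = (Q/2)·H = (592/2) × 24 = $7,104.00
Total = $7,094.59 + $7,104.00 = $14,198.59

$14,198.59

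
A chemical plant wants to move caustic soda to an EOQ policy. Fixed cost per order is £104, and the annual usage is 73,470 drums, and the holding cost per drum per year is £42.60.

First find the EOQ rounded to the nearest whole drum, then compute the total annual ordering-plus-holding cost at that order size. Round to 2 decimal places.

EOQ = √(2DS/H) = √(2 × 73,470 × 104 / 42.6)
    = √(358,726.76) ≈ 598.94 → Q = 599 drums
Ordering: D/Q × S = 73,470/599 × £104 = £12,756.06
Holding:  Q/2 × H = 599/2 × £42.6 = £12,758.70
Total = £12,756.06 + £12,758.70 = £25,514.76

£25,514.76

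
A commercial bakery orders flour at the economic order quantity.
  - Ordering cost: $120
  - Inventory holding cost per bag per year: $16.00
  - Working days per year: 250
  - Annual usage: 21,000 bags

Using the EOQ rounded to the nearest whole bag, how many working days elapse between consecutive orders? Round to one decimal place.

Optimal lot size Q* = (2 × 21,000 × $120 / $16)^½ ≈ 561.25 → Q = 561 bags
Days between orders = 250 / (D/Q) = 250 / 37.433 ≈ 6.679

6.7 days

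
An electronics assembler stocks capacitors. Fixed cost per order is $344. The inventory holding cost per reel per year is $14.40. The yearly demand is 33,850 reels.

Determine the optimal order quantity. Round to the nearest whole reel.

1,272 reels

Optimal lot size Q* = (2 × 33,850 × $344 / $14.4)^½ ≈ 1,271.72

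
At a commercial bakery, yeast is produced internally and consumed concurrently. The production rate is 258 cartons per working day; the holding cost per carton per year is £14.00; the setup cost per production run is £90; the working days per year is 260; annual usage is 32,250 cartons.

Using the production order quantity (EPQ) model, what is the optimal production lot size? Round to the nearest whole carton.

894 cartons

Daily demand d = 32,250/260 = 124.038; p = 258; 1 − d/p = 0.51923
EPQ = √(2DS / (H(1 − d/p)))
    = √(2 × 32,250 × 90 / (14 × 0.51923)) ≈ 893.63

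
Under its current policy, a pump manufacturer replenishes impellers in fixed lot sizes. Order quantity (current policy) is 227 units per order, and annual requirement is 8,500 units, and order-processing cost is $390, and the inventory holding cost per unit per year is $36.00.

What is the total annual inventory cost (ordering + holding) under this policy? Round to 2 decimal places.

Orders/yr = 8,500/227 = 37.445; ordering cost = 37.445 × $390 = $14,603.52
Average inventory = 227/2 = 113.5; holding cost = 113.5 × $36 = $4,086.00
Total = $14,603.52 + $4,086.00 = $18,689.52

$18,689.52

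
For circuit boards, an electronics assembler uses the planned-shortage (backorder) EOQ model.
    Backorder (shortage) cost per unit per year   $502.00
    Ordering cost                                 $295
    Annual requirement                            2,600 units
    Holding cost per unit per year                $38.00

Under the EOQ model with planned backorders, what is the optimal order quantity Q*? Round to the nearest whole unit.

208 units

Q* = √(2DS/H) · √((H + b)/b)
   = √(2 × 2,600 × 295 / 38) · √((38 + 502) / 502)
   = 200.919 × 1.0372 ≈ 208.38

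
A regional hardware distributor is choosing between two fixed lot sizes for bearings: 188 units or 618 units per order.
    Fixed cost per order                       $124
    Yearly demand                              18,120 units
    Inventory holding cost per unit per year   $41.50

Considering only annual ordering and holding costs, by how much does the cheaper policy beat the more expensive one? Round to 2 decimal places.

For each Q, cost = (D/Q)·S + (Q/2)·H.
TC(188) = (18,120/188)×124 + (188/2)×41.5 = $15,852.49
TC(618) = (18,120/618)×124 + (618/2)×41.5 = $16,459.23
|ΔTC| = |$15,852.49 − $16,459.23| = $606.74

$606.74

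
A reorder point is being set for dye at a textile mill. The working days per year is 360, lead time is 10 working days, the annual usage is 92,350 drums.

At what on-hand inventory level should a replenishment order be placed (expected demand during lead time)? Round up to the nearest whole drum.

2,566 drums

Daily demand d = 92,350 / 360 = 256.528 drums/day
Demand during lead time = 256.528 × 10 = 2,565.28
Reorder point = 2,565.28 → round up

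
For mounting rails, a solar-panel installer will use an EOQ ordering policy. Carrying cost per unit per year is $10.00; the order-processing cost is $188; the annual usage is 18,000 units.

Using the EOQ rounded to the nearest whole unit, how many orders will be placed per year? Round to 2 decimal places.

EOQ = √(2DS/H) = √(2 × 18,000 × 188 / 10)
    = √(676,800.00) ≈ 822.68 → Q = 823
N = D/Q = 18,000/823 ≈ 21.871 orders/yr

21.87 orders per year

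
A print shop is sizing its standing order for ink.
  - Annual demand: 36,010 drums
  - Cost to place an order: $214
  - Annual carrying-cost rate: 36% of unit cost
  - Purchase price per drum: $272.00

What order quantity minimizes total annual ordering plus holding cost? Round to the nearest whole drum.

Carrying cost H = $272 × 36% = $97.9200/drum/yr
Optimal lot size Q* = (2 × 36,010 × $214 / $97.92)^½ ≈ 396.73

397 drums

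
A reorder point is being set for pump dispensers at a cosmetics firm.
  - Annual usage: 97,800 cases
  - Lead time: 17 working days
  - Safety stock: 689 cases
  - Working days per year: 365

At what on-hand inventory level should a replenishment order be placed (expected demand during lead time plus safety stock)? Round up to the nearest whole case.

Daily demand d = 97,800 / 365 = 267.945 cases/day
Demand during lead time = 267.945 × 17 = 4,555.07
Reorder point = 4,555.07 + 689 = 5,244.07 → round up

5,245 cases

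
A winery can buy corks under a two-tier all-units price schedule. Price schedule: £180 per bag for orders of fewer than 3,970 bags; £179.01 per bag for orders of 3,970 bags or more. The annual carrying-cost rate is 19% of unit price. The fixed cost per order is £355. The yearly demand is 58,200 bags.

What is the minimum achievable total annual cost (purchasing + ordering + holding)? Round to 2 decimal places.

£10,491,099.90

H₁ = 19%×£180 = £34.2000;  H₂ = 19%×£179.01 = £34.0119
EOQ₁ = √(2×58,200×355/34.2000) = 1,099.20  (< 3,970, feasible at tier 1)
EOQ₂ = √(2×58,200×355/34.0119) = 1,102.24  (< 3,970 → use Q = 3,970 at tier-2 price)
TC(tier 1 (EOQ₁), Q≈1,099.2) = £10,513,592.72
TC(tier 2, Q≈3,970.0) = £10,491,099.90
Minimum at tier 2: £10,491,099.90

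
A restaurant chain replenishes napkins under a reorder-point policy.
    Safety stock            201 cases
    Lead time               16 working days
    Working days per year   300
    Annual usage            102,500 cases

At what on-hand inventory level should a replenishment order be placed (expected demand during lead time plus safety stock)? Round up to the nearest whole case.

5,668 cases

Daily demand d = 102,500 / 300 = 341.667 cases/day
Demand during lead time = 341.667 × 16 = 5,466.67
Reorder point = 5,466.67 + 201 = 5,667.67 → round up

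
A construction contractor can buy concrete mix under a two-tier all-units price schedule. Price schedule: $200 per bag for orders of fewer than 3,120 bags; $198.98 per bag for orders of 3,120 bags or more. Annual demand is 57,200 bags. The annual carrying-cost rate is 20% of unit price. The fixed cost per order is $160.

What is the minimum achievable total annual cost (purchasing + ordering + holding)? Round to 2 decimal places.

H₁ = 20%×$200 = $40.0000;  H₂ = 20%×$198.98 = $39.7960
EOQ₁ = √(2×57,200×160/40.0000) = 676.46  (< 3,120, feasible at tier 1)
EOQ₂ = √(2×57,200×160/39.7960) = 678.19  (< 3,120 → use Q = 3,120 at tier-2 price)
TC(tier 1 (EOQ₁), Q≈676.5) = $11,467,058.46
TC(tier 2, Q≈3,120.0) = $11,446,671.09
Minimum at tier 2: $11,446,671.09

$11,446,671.09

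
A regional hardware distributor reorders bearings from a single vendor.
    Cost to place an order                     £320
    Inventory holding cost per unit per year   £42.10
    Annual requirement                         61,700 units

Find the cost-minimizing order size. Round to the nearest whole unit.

968 units

Q* = √(2·D·S / H) = √(2·61,700·320 / 42.1) = √937,957.2 ≈ 968.48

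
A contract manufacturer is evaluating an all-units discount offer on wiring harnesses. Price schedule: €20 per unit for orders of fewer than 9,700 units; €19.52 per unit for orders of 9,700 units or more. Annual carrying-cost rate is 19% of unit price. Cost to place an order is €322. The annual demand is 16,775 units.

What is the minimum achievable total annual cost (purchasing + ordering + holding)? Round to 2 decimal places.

H₁ = 19%×€20 = €3.8000;  H₂ = 19%×€19.52 = €3.7088
EOQ₁ = √(2×16,775×322/3.8000) = 1,686.10  (< 9,700, feasible at tier 1)
EOQ₂ = √(2×16,775×322/3.7088) = 1,706.70  (< 9,700 → use Q = 9,700 at tier-2 price)
TC(tier 1 (EOQ₁), Q≈1,686.1) = €341,907.17
TC(tier 2, Q≈9,700.0) = €345,992.54
Minimum at tier 1 (EOQ₁): €341,907.17

€341,907.17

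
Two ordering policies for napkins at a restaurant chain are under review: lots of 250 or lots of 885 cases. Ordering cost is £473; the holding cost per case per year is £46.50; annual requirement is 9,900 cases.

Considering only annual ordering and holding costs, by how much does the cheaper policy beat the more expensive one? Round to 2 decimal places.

For each Q, cost = (D/Q)·S + (Q/2)·H.
TC(250) = (9,900/250)×473 + (250/2)×46.5 = £24,543.30
TC(885) = (9,900/885)×473 + (885/2)×46.5 = £25,867.44
|ΔTC| = |£24,543.30 − £25,867.44| = £1,324.14

£1,324.14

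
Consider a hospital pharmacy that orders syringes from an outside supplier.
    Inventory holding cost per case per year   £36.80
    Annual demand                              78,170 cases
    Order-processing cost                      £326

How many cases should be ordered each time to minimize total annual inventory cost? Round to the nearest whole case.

1,177 cases

EOQ = √(2DS/H) = √(2 × 78,170 × 326 / 36.8)
    = √(1,384,968.48) ≈ 1,176.85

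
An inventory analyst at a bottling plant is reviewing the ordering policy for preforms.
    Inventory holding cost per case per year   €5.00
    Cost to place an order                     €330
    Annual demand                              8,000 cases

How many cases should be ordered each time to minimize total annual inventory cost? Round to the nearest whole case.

1,028 cases

2DS/H = 2·8,000·330/5 = 1,056,000.00
EOQ = √1,056,000.00 ≈ 1,027.62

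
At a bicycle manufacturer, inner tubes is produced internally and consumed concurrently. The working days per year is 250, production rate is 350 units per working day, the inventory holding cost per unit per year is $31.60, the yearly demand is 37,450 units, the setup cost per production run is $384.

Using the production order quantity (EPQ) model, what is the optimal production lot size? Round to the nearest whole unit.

d = 37,450/250 = 149.8000 units/day;  effective holding cost H(1 − d/p) = 31.6·(1 − 149.8000/350) = 18.07520
Q* = √(2DS / H_eff) = √(2·37,450·384 / 18.07520) ≈ 1,261.44

1,261 units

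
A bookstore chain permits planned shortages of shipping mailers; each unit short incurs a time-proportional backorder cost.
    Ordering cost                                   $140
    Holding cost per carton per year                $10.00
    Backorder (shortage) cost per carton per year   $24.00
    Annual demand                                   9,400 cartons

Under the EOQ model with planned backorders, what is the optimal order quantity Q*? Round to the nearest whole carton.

611 cartons

Q* = √(2DS/H) · √((H + b)/b)
   = √(2 × 9,400 × 140 / 10) · √((10 + 24) / 24)
   = 513.030 × 1.1902 ≈ 610.63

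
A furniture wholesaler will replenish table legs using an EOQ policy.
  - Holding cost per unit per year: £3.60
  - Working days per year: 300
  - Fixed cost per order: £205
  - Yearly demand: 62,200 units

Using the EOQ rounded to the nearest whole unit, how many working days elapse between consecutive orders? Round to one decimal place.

12.8 days

Q* = √(2·D·S / H) = √(2·62,200·205 / 3.6) = √7,083,888.9 ≈ 2,661.56 → Q = 2,662 units
T = Q/D × 300 days = 2,662/62,200 × 300 = 12.839 days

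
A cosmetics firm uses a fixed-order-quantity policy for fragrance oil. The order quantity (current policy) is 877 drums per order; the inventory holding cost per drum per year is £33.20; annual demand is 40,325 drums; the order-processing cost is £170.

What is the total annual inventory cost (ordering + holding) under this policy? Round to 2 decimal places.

£22,374.90

Annual ordering cost = (D/Q)·S = (40,325/877) × 170 = £7,816.70
Annual holding cost  = (Q/2)·H = (877/2) × 33.2 = £14,558.20
Total = £7,816.70 + £14,558.20 = £22,374.90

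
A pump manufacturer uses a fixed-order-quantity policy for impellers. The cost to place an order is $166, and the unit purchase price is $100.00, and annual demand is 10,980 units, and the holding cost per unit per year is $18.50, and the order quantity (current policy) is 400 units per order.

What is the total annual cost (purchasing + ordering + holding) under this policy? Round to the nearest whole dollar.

Orders/yr = 10,980/400 = 27.450; ordering cost = 27.450 × $166 = $4,556.70
Average inventory = 400/2 = 200; holding cost = 200 × $18.5 = $3,700.00
Purchase cost = D·C = 10,980 × 100 = $1,098,000.00
Total = $4,556.70 + $3,700.00 + $1,098,000.00 = $1,106,256.70

$1,106,257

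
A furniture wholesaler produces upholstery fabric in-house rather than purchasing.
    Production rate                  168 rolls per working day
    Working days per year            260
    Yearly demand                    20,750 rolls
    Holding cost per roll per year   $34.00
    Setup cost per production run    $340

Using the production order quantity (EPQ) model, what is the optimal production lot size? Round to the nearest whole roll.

d = 20,750/260 = 79.8077 rolls/day;  effective holding cost H(1 − d/p) = 34·(1 − 79.8077/168) = 17.84844
Q* = √(2DS / H_eff) = √(2·20,750·340 / 17.84844) ≈ 889.13

889 rolls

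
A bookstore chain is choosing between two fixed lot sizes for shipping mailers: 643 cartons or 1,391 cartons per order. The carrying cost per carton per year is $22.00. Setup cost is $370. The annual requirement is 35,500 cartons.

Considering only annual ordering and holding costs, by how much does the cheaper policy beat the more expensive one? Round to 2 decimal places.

$2,756.84

Annual cost at Q: ordering D·S/Q plus holding Q·H/2.
TC(643) = (35,500/643)×370 + (643/2)×22 = $27,500.68
TC(1,391) = (35,500/1,391)×370 + (1,391/2)×22 = $24,743.85
|ΔTC| = |$27,500.68 − $24,743.85| = $2,756.84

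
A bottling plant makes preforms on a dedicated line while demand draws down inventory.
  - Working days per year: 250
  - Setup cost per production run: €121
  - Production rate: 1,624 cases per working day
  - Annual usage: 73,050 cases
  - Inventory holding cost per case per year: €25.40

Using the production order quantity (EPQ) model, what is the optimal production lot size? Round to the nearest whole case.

921 cases

Daily demand d = 73,050/250 = 292.200; p = 1624; 1 − d/p = 0.82007
EPQ = √(2DS / (H(1 − d/p)))
    = √(2 × 73,050 × 121 / (25.4 × 0.82007)) ≈ 921.24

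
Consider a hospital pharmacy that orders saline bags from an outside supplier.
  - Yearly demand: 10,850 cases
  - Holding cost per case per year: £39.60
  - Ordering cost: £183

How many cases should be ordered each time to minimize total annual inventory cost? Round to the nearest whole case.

Q* = √(2·D·S / H) = √(2·10,850·183 / 39.6) = √100,280.3 ≈ 316.67

317 cases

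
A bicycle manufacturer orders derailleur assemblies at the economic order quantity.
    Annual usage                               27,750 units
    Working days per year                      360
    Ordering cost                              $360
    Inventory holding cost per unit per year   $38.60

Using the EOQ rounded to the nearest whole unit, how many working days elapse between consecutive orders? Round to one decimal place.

9.3 days

Q* = √(2·D·S / H) = √(2·27,750·360 / 38.6) = √517,616.6 ≈ 719.46 → Q = 719 units
T = Q/D × 360 days = 719/27,750 × 360 = 9.328 days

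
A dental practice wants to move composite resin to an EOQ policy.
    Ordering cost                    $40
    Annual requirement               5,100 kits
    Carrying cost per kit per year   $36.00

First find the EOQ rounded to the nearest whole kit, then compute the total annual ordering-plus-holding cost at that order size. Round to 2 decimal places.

$3,832.53

2DS/H = 2·5,100·40/36 = 11,333.33
EOQ = √11,333.33 ≈ 106.46 → Q = 106 kits
Ordering: D/Q × S = 5,100/106 × $40 = $1,924.53
Holding:  Q/2 × H = 106/2 × $36 = $1,908.00
Total = $1,924.53 + $1,908.00 = $3,832.53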